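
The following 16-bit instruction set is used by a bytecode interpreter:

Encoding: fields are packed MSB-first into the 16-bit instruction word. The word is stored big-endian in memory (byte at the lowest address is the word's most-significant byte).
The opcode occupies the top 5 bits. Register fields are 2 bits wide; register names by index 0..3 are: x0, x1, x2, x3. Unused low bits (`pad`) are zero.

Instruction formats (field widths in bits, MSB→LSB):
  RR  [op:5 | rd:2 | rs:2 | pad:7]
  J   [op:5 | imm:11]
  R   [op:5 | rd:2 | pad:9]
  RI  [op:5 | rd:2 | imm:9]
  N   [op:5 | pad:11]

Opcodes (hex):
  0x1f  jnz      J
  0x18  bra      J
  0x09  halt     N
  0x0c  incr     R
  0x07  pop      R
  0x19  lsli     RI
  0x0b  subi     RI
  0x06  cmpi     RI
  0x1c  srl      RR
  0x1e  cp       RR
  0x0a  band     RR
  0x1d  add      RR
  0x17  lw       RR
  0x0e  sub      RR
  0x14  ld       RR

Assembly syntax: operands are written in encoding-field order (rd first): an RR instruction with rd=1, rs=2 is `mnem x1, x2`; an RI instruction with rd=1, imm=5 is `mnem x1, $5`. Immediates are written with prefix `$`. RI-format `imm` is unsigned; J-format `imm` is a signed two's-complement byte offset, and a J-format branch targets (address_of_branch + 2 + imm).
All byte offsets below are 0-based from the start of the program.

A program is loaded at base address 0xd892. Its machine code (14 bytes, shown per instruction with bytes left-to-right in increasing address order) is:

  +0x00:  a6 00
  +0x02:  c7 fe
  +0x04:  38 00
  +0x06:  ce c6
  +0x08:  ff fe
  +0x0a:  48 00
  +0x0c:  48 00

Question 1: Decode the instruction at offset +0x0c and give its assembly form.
halt

[0c] 48 00 → 0x4800
  op=0x4800>>11=0x9 ⇒ halt (N)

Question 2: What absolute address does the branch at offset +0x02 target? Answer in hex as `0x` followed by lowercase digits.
0xd894

+0x02: c7 fe ⇒ word 0xc7fe (big)
  opcode bits[15:11]=0x18: bra/J
  imm@[10:0]=0x7fe (s11→-2) ⇒ $-2
  target = base 0xd892 + off 0x02 + 2 + imm -2 = 0xd894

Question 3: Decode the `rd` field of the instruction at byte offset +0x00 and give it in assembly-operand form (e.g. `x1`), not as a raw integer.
+0x00: a6 00 ⇒ word 0xa600 (big)
  op=0xa600>>11=0x14 ⇒ ld (RR)
  rd@[10:9]=0x3 ⇒ x3
  rs@[8:7]=0x0 ⇒ x0

x3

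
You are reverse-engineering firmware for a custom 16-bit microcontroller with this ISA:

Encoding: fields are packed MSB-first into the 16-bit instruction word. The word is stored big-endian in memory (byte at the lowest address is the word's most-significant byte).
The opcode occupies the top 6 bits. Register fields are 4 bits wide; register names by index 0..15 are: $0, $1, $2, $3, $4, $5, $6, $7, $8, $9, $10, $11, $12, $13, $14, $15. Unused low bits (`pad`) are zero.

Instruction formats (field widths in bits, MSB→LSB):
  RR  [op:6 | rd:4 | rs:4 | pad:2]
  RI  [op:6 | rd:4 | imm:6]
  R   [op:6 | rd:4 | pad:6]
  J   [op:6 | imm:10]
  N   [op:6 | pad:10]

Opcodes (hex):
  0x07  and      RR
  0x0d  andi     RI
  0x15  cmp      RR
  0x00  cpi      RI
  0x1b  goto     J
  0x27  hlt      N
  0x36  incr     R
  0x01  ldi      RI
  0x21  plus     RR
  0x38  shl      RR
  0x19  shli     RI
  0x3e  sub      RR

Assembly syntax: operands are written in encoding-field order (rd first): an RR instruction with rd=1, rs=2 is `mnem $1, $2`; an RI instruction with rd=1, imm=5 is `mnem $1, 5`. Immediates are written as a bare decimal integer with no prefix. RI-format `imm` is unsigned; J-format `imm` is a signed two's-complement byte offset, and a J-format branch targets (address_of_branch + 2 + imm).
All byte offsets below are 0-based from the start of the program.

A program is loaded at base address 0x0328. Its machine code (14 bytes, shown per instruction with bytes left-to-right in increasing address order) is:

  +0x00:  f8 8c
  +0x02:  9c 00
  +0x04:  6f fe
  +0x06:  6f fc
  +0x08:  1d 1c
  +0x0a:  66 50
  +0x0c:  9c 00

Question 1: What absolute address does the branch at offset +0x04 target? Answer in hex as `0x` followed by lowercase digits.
0x032c

off 0x04: read 6f fe as big → 0x6ffe
  opcode bits[15:10]=0x1b: goto/J
  imm@[9:0]=0x3fe (s10→-2) ⇒ -2
  target = base 0x0328 + off 0x04 + 2 + imm -2 = 0x032c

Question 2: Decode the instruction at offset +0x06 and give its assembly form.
goto -4

off 0x06: read 6f fc as big → 0x6ffc
  op=0x6ffc>>10=0x1b ⇒ goto (J)
  imm: (w>>0)&0x3ff=0x3fc (s10→-4) → -4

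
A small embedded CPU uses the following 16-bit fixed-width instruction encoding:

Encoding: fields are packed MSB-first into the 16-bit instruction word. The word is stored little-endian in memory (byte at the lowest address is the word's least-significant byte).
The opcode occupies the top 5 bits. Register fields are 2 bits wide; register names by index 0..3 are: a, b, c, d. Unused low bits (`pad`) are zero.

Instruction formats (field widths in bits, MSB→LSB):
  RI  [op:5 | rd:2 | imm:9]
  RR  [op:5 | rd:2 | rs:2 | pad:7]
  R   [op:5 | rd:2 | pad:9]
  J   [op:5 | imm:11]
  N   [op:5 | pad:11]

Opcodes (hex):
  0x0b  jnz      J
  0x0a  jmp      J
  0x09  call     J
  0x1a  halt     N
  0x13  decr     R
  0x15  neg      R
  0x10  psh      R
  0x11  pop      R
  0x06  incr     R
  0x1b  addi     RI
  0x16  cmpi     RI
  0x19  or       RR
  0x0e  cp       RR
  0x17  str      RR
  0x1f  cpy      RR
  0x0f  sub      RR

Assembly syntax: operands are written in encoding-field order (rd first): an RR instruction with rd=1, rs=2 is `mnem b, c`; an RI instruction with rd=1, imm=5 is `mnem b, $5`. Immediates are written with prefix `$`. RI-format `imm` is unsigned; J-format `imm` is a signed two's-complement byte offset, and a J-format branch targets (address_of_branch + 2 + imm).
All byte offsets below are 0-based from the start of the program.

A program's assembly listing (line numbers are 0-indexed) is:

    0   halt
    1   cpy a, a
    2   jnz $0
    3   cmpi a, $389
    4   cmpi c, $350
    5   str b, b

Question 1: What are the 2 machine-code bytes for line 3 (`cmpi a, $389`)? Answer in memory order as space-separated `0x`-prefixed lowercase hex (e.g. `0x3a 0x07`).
0x85 0xb1

3. cmpi fields op=0x16:5|rd=0:2|imm=389:9 → word b185h → 85 b1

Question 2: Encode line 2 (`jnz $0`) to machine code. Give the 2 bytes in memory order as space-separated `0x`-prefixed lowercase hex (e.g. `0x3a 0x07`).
line 2 (jnz): pack op=0xb:5|imm=0:11 = 0x5800; little→ 00 58

0x00 0x58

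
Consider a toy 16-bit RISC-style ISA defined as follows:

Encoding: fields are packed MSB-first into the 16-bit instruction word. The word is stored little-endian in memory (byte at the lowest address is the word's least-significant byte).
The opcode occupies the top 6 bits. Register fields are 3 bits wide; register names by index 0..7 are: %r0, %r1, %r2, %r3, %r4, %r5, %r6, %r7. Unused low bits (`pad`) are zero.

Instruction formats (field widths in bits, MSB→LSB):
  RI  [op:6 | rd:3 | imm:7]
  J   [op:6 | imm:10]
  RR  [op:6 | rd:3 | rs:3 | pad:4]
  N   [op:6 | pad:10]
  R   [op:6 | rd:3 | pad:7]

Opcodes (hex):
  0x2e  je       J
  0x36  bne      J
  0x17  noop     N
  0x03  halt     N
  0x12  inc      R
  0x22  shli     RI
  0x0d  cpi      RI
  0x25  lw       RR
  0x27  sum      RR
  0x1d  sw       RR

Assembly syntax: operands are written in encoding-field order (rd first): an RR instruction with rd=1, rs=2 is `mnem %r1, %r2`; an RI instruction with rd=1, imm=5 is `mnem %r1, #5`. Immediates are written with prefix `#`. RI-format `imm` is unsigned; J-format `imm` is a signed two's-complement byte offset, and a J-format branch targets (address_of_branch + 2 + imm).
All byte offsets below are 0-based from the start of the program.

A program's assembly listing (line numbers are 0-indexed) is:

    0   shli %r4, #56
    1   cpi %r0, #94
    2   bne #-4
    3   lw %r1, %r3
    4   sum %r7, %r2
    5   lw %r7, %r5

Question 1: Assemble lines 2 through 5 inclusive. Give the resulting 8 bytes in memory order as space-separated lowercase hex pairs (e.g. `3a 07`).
fc db b0 94 a0 9f d0 97

L2: bne op=0x36:6|imm=-4:10 ⇒ 0xdbfc ⇒ little fc db
L3: lw op=0x25:6|rd=1:3|rs=3:3|pad=0:4 ⇒ 0x94b0 ⇒ little b0 94
L4: sum op=0x27:6|rd=7:3|rs=2:3|pad=0:4 ⇒ 0x9fa0 ⇒ little a0 9f
L5: lw op=0x25:6|rd=7:3|rs=5:3|pad=0:4 ⇒ 0x97d0 ⇒ little d0 97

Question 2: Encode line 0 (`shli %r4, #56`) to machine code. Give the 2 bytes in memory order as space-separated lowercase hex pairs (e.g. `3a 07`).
line 0 (shli): pack op=0x22:6|rd=4:3|imm=56:7 = 0x8a38; little→ 38 8a

38 8a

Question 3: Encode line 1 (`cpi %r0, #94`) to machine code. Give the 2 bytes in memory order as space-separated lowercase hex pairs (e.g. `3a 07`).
5e 34

line 1 (cpi): pack op=0xd:6|rd=0:3|imm=94:7 = 0x345e; little→ 5e 34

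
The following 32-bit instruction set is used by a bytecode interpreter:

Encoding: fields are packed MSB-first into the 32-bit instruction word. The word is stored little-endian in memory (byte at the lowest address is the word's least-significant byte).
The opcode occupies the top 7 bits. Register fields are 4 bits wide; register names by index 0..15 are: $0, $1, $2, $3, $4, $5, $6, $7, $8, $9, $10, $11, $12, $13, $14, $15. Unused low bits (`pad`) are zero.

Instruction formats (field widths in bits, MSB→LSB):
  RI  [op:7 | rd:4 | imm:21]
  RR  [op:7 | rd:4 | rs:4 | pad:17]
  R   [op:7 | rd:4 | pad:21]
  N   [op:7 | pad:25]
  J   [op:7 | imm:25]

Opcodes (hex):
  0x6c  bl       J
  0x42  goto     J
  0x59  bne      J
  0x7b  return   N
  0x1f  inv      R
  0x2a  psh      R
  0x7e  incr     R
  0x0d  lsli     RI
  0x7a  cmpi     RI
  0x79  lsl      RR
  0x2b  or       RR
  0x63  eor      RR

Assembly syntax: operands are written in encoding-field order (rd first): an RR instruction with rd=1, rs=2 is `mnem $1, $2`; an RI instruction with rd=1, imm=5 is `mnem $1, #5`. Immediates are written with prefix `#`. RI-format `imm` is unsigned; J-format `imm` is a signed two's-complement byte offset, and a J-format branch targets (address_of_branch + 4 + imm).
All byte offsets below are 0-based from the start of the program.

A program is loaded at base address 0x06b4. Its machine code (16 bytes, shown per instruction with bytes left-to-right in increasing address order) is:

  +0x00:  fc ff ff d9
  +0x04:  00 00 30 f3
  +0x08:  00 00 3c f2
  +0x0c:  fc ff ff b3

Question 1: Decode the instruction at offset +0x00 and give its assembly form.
+0x00: fc ff ff d9 ⇒ word 0xd9fffffc (little)
  top 7b → 0x6c → bl [J]
  imm@[24:0]=0x1fffffc (s25→-4) ⇒ #-4

bl #-4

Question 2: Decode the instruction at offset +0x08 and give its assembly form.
lsl $1, $14

+0x08: 00 00 3c f2 ⇒ word 0xf23c0000 (little)
  opcode bits[31:25]=0x79: lsl/RR
  [24:21] rd=1 = $1
  [20:17] rs=14 = $14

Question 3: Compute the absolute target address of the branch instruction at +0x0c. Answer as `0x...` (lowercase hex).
0x06c0

off 0x0c: read fc ff ff b3 as little → 0xb3fffffc
  opcode bits[31:25]=0x59: bne/J
  [24:0] imm=33554428 (s25→-4) = #-4
  target = base 0x06b4 + off 0x0c + 4 + imm -4 = 0x06c0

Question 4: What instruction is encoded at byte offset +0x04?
lsl $9, $8

@+04  little-endian(00 00 30 f3) = 0xf3300000
  opcode bits[31:25]=0x79: lsl/RR
  rd@[24:21]=0x9 ⇒ $9
  rs@[20:17]=0x8 ⇒ $8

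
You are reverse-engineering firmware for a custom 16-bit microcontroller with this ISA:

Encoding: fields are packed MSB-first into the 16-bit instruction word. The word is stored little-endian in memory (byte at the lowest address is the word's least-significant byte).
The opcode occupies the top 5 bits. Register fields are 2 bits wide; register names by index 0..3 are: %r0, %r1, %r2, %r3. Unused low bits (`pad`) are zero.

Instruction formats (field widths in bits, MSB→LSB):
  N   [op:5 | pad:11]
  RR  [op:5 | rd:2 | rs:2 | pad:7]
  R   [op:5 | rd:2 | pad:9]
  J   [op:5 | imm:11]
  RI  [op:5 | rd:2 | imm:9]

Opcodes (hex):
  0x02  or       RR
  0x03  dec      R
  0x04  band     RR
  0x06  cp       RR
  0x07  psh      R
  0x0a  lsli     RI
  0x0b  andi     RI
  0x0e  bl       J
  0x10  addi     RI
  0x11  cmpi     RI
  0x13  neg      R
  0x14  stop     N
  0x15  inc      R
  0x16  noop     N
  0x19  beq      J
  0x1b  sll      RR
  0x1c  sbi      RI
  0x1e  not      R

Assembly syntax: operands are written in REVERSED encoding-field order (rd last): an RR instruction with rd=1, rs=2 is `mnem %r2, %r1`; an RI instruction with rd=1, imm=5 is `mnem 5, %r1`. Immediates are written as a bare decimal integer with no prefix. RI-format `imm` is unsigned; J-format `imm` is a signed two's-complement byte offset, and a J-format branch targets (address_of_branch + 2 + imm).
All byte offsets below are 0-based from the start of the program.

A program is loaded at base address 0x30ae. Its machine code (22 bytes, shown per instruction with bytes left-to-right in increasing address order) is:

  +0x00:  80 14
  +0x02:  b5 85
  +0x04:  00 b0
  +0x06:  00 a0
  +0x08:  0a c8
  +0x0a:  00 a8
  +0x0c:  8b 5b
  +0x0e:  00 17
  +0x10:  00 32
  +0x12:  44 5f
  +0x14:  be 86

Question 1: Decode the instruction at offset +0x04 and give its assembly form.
noop

[04] 00 b0 → 0xb000
  opcode bits[15:11]=0x16: noop/N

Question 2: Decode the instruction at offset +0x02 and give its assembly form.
addi 437, %r2

+0x02: b5 85 ⇒ word 0x85b5 (little)
  op=0x85b5>>11=0x10 ⇒ addi (RI)
  [10:9] rd=2 = %r2
  [8:0] imm=437 = 437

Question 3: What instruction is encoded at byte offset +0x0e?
or %r2, %r3

[0e] 00 17 → 0x1700
  top 5b → 0x2 → or [RR]
  [10:9] rd=3 = %r3
  [8:7] rs=2 = %r2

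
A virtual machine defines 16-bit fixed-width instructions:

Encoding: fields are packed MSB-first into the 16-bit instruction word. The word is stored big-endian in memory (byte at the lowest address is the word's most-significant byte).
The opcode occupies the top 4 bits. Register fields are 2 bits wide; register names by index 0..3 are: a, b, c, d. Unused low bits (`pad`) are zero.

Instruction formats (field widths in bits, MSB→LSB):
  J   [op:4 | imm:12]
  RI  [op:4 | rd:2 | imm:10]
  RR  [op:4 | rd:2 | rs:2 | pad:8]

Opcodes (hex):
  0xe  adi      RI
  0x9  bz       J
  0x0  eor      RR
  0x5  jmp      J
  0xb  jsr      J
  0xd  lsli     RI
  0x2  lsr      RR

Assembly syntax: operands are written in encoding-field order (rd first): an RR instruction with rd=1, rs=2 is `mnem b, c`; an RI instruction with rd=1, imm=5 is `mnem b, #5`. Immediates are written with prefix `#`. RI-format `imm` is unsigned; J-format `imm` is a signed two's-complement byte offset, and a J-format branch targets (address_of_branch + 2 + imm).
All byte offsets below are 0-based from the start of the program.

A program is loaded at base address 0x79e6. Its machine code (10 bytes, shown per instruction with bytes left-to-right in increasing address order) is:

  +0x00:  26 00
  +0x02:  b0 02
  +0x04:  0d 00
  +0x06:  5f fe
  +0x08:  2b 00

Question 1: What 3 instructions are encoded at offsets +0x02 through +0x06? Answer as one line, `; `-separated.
+0x02: b0 02 ⇒ word 0xb002 (big)
  op=0xb002>>12=0xb ⇒ jsr (J)
  imm: (w>>0)&0xfff=0x2 → #2
+0x04: 0d 00 ⇒ word 0x0d00 (big)
  op=0x0d00>>12=0x0 ⇒ eor (RR)
  rd: (w>>10)&0x3=0x3 → d
  rs: (w>>8)&0x3=0x1 → b
+0x06: 5f fe ⇒ word 0x5ffe (big)
  op=0x5ffe>>12=0x5 ⇒ jmp (J)
  imm: (w>>0)&0xfff=0xffe (s12→-2) → #-2

jsr #2; eor d, b; jmp #-2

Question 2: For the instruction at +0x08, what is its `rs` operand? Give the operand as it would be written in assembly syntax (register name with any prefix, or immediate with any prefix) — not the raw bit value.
d

off 0x08: read 2b 00 as big → 0x2b00
  opcode bits[15:12]=0x2: lsr/RR
  rd@[11:10]=0x2 ⇒ c
  rs@[9:8]=0x3 ⇒ d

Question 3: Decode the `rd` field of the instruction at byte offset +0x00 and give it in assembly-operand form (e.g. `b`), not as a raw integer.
b

[00] 26 00 → 0x2600
  op=0x2600>>12=0x2 ⇒ lsr (RR)
  [11:10] rd=1 = b
  [9:8] rs=2 = c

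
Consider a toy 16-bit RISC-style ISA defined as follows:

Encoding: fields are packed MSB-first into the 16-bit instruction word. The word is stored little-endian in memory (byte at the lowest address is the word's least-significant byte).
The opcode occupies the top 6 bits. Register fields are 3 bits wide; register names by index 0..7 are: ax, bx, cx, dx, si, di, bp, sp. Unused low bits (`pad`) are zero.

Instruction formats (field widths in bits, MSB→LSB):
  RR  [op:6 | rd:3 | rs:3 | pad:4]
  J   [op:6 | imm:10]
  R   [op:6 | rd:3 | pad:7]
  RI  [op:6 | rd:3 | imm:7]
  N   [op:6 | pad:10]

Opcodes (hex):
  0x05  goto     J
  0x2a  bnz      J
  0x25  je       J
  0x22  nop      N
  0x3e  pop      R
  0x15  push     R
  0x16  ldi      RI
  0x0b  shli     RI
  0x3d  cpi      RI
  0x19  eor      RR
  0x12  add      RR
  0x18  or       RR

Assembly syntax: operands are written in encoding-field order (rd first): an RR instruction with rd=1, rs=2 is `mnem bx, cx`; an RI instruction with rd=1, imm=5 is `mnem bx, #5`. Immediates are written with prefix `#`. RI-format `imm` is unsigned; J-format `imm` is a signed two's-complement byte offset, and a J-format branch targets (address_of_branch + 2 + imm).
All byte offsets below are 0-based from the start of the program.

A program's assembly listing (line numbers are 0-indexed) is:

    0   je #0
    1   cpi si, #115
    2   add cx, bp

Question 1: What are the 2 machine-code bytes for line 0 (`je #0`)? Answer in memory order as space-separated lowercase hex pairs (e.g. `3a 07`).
00 94

L0: je op=0x25:6|imm=0:10 ⇒ 0x9400 ⇒ little 00 94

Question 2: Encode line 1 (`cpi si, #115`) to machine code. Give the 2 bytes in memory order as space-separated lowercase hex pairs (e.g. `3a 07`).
L1: cpi op=0x3d:6|rd=4:3|imm=115:7 ⇒ 0xf673 ⇒ little 73 f6

73 f6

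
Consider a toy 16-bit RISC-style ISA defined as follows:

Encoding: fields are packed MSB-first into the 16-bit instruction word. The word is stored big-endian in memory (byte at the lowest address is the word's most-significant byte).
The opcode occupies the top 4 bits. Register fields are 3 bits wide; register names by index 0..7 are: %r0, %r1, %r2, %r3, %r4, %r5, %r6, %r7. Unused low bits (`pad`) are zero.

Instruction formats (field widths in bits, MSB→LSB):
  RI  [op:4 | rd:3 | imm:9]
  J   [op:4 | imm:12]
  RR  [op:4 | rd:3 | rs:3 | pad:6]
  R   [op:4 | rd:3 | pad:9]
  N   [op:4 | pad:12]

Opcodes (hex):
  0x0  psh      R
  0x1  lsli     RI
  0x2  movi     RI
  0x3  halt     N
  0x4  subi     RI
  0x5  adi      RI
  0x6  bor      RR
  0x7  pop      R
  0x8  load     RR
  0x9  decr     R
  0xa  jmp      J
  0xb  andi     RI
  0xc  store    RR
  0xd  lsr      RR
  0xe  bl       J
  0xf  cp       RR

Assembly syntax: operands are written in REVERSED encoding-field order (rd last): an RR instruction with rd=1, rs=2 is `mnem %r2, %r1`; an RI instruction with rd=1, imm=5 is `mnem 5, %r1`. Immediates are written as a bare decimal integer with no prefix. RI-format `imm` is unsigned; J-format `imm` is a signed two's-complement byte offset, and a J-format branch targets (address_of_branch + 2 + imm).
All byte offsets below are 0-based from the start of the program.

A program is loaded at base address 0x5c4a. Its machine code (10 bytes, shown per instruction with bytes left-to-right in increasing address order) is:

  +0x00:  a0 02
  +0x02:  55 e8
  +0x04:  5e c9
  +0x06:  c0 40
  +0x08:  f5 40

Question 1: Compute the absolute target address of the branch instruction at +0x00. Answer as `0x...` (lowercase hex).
+0x00: a0 02 ⇒ word 0xa002 (big)
  top 4b → 0xa → jmp [J]
  imm: (w>>0)&0xfff=0x2 → 2
  target = base 0x5c4a + off 0x00 + 2 + imm 2 = 0x5c4e

0x5c4e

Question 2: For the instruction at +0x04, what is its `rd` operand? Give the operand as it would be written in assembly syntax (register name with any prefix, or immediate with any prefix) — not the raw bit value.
off 0x04: read 5e c9 as big → 0x5ec9
  top 4b → 0x5 → adi [RI]
  rd@[11:9]=0x7 ⇒ %r7
  imm@[8:0]=0xc9 ⇒ 201

%r7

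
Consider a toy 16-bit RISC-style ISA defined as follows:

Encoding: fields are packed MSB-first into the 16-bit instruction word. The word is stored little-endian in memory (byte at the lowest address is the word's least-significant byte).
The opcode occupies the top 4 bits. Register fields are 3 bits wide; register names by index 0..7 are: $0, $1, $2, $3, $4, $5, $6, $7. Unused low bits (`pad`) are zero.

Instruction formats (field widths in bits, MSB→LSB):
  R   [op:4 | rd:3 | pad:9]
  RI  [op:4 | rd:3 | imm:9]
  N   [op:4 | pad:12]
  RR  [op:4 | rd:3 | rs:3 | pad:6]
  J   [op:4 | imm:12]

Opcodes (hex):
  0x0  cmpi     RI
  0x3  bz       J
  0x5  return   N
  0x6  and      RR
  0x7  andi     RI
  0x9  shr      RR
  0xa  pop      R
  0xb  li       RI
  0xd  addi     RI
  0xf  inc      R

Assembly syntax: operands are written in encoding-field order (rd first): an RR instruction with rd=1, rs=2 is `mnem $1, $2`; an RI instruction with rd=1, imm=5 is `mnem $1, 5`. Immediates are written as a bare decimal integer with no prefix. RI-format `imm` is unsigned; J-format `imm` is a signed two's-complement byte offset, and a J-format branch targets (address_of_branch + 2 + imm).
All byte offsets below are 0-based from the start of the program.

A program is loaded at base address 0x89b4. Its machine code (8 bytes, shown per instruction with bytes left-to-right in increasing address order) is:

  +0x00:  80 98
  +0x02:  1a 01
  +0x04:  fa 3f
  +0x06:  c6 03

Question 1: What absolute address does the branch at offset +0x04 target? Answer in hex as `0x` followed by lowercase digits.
off 0x04: read fa 3f as little → 0x3ffa
  opcode bits[15:12]=0x3: bz/J
  imm: (w>>0)&0xfff=0xffa (s12→-6) → -6
  target = base 0x89b4 + off 0x04 + 2 + imm -6 = 0x89b4

0x89b4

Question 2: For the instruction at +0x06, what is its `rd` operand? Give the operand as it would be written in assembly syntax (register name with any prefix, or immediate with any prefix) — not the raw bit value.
+0x06: c6 03 ⇒ word 0x03c6 (little)
  op=0x03c6>>12=0x0 ⇒ cmpi (RI)
  rd@[11:9]=0x1 ⇒ $1
  imm@[8:0]=0x1c6 ⇒ 454

$1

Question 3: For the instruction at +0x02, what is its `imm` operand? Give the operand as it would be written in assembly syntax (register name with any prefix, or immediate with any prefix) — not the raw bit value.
282

+0x02: 1a 01 ⇒ word 0x011a (little)
  opcode bits[15:12]=0x0: cmpi/RI
  rd@[11:9]=0x0 ⇒ $0
  imm@[8:0]=0x11a ⇒ 282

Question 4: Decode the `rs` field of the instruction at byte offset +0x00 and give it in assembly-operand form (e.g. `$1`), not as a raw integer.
off 0x00: read 80 98 as little → 0x9880
  opcode bits[15:12]=0x9: shr/RR
  rd: (w>>9)&0x7=0x4 → $4
  rs: (w>>6)&0x7=0x2 → $2

$2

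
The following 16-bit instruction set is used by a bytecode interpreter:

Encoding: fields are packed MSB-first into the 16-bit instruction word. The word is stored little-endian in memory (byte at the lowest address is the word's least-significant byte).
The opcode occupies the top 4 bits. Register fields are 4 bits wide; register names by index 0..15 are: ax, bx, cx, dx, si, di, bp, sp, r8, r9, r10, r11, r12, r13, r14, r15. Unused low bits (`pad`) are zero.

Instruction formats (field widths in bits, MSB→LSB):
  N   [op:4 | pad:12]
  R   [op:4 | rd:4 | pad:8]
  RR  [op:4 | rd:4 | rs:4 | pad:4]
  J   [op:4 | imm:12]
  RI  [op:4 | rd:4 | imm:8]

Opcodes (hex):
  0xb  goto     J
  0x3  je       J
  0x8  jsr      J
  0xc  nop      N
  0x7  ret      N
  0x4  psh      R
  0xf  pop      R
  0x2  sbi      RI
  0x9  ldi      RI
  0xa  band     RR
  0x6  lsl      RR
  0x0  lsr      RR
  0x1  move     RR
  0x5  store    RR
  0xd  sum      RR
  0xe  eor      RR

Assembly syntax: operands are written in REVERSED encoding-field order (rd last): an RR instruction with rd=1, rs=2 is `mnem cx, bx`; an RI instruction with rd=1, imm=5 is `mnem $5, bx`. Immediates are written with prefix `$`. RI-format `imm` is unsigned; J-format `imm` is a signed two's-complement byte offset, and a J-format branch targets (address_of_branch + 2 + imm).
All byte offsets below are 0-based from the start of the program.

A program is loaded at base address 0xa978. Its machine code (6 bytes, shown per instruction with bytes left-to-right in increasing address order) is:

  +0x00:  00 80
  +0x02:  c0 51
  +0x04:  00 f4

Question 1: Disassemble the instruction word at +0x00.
jsr $0

@+00  little-endian(00 80) = 0x8000
  top 4b → 0x8 → jsr [J]
  [11:0] imm=0 = $0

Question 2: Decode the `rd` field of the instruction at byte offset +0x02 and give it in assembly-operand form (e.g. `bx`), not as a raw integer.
bx

+0x02: c0 51 ⇒ word 0x51c0 (little)
  op=0x51c0>>12=0x5 ⇒ store (RR)
  rd@[11:8]=0x1 ⇒ bx
  rs@[7:4]=0xc ⇒ r12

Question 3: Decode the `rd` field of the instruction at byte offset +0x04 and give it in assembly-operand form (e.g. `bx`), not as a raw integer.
+0x04: 00 f4 ⇒ word 0xf400 (little)
  opcode bits[15:12]=0xf: pop/R
  rd: (w>>8)&0xf=0x4 → si

si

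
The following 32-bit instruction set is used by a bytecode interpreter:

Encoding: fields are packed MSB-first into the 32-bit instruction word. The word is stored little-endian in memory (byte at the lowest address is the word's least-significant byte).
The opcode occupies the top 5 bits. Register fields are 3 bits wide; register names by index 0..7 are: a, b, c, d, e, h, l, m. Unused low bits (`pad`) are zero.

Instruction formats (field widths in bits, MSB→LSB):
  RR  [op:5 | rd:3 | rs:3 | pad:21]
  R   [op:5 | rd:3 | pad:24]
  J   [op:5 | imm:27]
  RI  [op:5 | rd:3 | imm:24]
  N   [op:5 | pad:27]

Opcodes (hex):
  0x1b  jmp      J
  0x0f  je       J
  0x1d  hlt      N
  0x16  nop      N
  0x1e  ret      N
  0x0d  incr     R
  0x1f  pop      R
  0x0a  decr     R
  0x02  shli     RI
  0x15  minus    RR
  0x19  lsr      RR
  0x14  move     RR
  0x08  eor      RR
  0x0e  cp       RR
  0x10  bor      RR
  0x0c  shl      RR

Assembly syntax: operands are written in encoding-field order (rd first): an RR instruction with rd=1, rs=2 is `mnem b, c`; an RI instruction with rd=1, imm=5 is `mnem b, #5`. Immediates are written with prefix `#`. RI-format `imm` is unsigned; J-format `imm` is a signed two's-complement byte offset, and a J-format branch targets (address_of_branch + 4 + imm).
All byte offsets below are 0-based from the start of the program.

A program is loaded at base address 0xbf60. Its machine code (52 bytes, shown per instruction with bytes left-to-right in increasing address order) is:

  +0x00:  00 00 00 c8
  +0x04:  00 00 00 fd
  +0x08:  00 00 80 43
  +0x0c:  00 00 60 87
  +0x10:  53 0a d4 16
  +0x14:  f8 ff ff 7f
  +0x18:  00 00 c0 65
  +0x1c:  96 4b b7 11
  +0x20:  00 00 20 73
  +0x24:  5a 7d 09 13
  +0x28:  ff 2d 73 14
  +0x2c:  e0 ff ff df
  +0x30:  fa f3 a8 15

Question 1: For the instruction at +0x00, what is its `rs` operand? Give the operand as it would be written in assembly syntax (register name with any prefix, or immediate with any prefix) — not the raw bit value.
+0x00: 00 00 00 c8 ⇒ word 0xc8000000 (little)
  op=0xc8000000>>27=0x19 ⇒ lsr (RR)
  [26:24] rd=0 = a
  [23:21] rs=0 = a

a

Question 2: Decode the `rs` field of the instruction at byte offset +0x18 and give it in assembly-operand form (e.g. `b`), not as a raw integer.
l

+0x18: 00 00 c0 65 ⇒ word 0x65c00000 (little)
  opcode bits[31:27]=0xc: shl/RR
  [26:24] rd=5 = h
  [23:21] rs=6 = l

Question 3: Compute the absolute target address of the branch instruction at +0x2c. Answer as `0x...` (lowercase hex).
off 0x2c: read e0 ff ff df as little → 0xdfffffe0
  op=0xdfffffe0>>27=0x1b ⇒ jmp (J)
  imm: (w>>0)&0x7ffffff=0x7ffffe0 (s27→-32) → #-32
  target = base 0xbf60 + off 0x2c + 4 + imm -32 = 0xbf70

0xbf70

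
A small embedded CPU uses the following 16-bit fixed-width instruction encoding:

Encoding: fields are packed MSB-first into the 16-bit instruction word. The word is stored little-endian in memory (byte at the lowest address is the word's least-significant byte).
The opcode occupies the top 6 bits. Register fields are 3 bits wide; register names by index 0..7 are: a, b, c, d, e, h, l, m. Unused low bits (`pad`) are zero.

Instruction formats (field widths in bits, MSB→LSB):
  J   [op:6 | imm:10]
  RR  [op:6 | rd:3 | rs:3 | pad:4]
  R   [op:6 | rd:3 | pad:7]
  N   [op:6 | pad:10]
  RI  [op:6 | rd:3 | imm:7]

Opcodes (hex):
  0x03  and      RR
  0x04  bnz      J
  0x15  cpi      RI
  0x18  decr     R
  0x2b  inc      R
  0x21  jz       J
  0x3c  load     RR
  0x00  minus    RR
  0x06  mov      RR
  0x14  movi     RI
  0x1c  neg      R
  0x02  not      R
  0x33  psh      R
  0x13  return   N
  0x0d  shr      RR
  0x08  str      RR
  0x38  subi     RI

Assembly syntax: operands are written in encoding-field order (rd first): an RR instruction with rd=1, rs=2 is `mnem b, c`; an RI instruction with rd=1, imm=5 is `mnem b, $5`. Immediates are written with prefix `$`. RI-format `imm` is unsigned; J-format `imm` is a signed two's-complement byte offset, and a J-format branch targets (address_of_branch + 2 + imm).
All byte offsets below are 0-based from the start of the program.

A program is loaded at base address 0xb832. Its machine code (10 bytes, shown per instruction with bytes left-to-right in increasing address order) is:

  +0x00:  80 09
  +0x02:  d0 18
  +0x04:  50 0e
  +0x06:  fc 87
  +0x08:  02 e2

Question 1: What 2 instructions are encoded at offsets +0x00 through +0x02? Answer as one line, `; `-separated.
off 0x00: read 80 09 as little → 0x0980
  op=0x0980>>10=0x2 ⇒ not (R)
  [9:7] rd=3 = d
off 0x02: read d0 18 as little → 0x18d0
  op=0x18d0>>10=0x6 ⇒ mov (RR)
  [9:7] rd=1 = b
  [6:4] rs=5 = h

not d; mov b, h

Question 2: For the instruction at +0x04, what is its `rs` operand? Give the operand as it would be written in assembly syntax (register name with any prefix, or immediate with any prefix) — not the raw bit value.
h

@+04  little-endian(50 0e) = 0x0e50
  opcode bits[15:10]=0x3: and/RR
  rd@[9:7]=0x4 ⇒ e
  rs@[6:4]=0x5 ⇒ h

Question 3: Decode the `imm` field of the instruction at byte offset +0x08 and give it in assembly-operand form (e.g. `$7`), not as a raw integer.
off 0x08: read 02 e2 as little → 0xe202
  top 6b → 0x38 → subi [RI]
  [9:7] rd=4 = e
  [6:0] imm=2 = $2

$2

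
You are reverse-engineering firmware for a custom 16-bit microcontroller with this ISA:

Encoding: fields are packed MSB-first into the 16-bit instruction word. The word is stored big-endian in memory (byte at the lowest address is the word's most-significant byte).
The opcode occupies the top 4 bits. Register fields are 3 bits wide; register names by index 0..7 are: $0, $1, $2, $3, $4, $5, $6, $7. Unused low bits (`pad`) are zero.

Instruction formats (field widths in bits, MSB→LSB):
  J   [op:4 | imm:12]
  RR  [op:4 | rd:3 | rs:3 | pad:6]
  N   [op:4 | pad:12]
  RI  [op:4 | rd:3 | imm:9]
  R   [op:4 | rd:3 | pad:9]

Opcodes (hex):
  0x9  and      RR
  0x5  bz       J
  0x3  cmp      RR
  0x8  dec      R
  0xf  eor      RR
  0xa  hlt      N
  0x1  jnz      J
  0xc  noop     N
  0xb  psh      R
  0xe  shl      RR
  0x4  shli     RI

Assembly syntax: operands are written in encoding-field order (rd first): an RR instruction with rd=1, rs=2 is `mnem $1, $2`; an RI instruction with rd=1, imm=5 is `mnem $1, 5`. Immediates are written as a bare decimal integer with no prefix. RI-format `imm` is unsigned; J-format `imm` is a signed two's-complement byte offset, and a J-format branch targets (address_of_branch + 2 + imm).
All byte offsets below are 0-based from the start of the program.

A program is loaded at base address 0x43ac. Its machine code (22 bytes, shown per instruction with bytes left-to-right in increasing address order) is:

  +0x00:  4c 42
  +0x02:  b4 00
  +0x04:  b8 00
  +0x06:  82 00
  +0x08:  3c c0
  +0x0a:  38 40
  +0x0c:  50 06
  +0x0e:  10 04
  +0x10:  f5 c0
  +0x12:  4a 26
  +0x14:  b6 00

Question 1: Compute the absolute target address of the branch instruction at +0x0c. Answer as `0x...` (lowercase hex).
[0c] 50 06 → 0x5006
  op=0x5006>>12=0x5 ⇒ bz (J)
  [11:0] imm=6 = 6
  target = base 0x43ac + off 0x0c + 2 + imm 6 = 0x43c0

0x43c0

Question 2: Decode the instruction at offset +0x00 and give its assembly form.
shli $6, 66

[00] 4c 42 → 0x4c42
  op=0x4c42>>12=0x4 ⇒ shli (RI)
  rd: (w>>9)&0x7=0x6 → $6
  imm: (w>>0)&0x1ff=0x42 → 66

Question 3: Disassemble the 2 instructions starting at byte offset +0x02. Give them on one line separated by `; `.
off 0x02: read b4 00 as big → 0xb400
  op=0xb400>>12=0xb ⇒ psh (R)
  rd@[11:9]=0x2 ⇒ $2
off 0x04: read b8 00 as big → 0xb800
  op=0xb800>>12=0xb ⇒ psh (R)
  rd@[11:9]=0x4 ⇒ $4

psh $2; psh $4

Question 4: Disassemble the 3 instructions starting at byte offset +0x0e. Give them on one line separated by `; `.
jnz 4; eor $2, $7; shli $5, 38

+0x0e: 10 04 ⇒ word 0x1004 (big)
  opcode bits[15:12]=0x1: jnz/J
  imm@[11:0]=0x4 ⇒ 4
+0x10: f5 c0 ⇒ word 0xf5c0 (big)
  opcode bits[15:12]=0xf: eor/RR
  rd@[11:9]=0x2 ⇒ $2
  rs@[8:6]=0x7 ⇒ $7
+0x12: 4a 26 ⇒ word 0x4a26 (big)
  opcode bits[15:12]=0x4: shli/RI
  rd@[11:9]=0x5 ⇒ $5
  imm@[8:0]=0x26 ⇒ 38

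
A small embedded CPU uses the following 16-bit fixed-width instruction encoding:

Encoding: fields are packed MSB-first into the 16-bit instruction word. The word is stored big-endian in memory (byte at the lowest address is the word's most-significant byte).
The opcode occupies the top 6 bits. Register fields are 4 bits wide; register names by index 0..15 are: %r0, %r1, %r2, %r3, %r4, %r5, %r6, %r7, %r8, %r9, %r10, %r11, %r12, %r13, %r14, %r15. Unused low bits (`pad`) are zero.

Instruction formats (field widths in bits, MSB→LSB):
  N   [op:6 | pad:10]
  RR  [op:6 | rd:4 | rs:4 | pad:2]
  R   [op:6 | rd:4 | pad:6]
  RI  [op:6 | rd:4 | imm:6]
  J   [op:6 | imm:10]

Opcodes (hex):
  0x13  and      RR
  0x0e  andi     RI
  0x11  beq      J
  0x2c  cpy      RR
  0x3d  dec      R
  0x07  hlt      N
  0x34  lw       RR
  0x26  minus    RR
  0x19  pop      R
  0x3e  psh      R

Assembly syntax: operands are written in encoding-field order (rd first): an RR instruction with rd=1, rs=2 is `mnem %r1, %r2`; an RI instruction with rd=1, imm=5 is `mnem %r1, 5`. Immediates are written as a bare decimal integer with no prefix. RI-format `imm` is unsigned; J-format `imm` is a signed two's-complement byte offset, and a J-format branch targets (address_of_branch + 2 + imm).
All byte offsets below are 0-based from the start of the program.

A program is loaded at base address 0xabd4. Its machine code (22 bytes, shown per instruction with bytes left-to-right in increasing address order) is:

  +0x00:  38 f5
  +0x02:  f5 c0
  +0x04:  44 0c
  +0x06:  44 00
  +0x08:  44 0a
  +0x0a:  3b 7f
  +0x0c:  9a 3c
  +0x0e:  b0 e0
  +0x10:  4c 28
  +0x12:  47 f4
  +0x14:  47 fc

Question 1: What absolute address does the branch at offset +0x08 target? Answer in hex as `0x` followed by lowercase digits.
@+08  big-endian(44 0a) = 0x440a
  top 6b → 0x11 → beq [J]
  [9:0] imm=10 = 10
  target = base 0xabd4 + off 0x08 + 2 + imm 10 = 0xabe8

0xabe8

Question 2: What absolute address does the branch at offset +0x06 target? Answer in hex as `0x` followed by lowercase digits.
0xabdc

+0x06: 44 00 ⇒ word 0x4400 (big)
  top 6b → 0x11 → beq [J]
  imm@[9:0]=0x0 ⇒ 0
  target = base 0xabd4 + off 0x06 + 2 + imm 0 = 0xabdc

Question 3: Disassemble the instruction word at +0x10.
off 0x10: read 4c 28 as big → 0x4c28
  opcode bits[15:10]=0x13: and/RR
  rd: (w>>6)&0xf=0x0 → %r0
  rs: (w>>2)&0xf=0xa → %r10

and %r0, %r10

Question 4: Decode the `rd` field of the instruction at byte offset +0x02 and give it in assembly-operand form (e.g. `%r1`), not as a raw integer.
%r7

+0x02: f5 c0 ⇒ word 0xf5c0 (big)
  opcode bits[15:10]=0x3d: dec/R
  [9:6] rd=7 = %r7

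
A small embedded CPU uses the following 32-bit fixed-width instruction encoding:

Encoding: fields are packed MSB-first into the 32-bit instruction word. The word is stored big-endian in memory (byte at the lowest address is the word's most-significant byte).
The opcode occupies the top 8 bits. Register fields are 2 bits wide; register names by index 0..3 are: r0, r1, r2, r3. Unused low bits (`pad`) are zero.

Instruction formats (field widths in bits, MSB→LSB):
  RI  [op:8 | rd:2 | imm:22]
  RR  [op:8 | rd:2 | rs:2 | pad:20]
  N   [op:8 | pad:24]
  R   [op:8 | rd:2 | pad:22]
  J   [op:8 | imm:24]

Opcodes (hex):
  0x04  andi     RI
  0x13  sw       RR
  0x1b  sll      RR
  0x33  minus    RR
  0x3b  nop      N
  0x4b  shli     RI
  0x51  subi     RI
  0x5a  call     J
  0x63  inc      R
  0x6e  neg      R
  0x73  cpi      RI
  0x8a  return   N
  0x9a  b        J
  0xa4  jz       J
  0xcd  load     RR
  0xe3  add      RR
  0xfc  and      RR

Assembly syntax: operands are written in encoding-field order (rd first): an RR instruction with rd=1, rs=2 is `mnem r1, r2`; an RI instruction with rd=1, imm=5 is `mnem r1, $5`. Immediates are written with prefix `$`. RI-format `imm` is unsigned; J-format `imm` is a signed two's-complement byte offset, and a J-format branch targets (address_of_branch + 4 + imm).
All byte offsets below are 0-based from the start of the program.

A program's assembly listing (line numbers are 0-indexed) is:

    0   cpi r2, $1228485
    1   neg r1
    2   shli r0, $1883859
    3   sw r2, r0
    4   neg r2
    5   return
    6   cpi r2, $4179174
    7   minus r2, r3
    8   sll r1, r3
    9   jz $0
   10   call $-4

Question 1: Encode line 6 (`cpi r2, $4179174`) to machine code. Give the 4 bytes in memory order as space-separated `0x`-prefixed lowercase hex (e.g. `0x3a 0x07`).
0x73 0xbf 0xc4 0xe6

L6: cpi op=0x73:8|rd=2:2|imm=4179174:22 ⇒ 0x73bfc4e6 ⇒ big 73 bf c4 e6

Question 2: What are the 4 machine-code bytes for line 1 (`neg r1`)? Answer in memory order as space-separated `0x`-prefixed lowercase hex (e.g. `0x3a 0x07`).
1. neg fields op=0x6e:8|rd=1:2|pad=0:22 → word 6e400000h → 6e 40 00 00

0x6e 0x40 0x00 0x00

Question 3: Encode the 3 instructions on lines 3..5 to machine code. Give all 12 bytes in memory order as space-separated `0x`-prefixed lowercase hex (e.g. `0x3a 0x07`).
0x13 0x80 0x00 0x00 0x6e 0x80 0x00 0x00 0x8a 0x00 0x00 0x00

3. sw fields op=0x13:8|rd=2:2|rs=0:2|pad=0:20 → word 13800000h → 13 80 00 00
4. neg fields op=0x6e:8|rd=2:2|pad=0:22 → word 6e800000h → 6e 80 00 00
5. return fields op=0x8a:8|pad=0:24 → word 8a000000h → 8a 00 00 00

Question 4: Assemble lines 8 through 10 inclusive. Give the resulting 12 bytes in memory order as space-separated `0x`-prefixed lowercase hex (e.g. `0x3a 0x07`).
8. sll fields op=0x1b:8|rd=1:2|rs=3:2|pad=0:20 → word 1b700000h → 1b 70 00 00
9. jz fields op=0xa4:8|imm=0:24 → word a4000000h → a4 00 00 00
10. call fields op=0x5a:8|imm=-4:24 → word 5afffffch → 5a ff ff fc

0x1b 0x70 0x00 0x00 0xa4 0x00 0x00 0x00 0x5a 0xff 0xff 0xfc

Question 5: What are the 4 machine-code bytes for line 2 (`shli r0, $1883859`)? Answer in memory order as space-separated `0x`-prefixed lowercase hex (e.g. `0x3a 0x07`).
0x4b 0x1c 0xbe 0xd3

line 2 (shli): pack op=0x4b:8|rd=0:2|imm=1883859:22 = 0x4b1cbed3; big→ 4b 1c be d3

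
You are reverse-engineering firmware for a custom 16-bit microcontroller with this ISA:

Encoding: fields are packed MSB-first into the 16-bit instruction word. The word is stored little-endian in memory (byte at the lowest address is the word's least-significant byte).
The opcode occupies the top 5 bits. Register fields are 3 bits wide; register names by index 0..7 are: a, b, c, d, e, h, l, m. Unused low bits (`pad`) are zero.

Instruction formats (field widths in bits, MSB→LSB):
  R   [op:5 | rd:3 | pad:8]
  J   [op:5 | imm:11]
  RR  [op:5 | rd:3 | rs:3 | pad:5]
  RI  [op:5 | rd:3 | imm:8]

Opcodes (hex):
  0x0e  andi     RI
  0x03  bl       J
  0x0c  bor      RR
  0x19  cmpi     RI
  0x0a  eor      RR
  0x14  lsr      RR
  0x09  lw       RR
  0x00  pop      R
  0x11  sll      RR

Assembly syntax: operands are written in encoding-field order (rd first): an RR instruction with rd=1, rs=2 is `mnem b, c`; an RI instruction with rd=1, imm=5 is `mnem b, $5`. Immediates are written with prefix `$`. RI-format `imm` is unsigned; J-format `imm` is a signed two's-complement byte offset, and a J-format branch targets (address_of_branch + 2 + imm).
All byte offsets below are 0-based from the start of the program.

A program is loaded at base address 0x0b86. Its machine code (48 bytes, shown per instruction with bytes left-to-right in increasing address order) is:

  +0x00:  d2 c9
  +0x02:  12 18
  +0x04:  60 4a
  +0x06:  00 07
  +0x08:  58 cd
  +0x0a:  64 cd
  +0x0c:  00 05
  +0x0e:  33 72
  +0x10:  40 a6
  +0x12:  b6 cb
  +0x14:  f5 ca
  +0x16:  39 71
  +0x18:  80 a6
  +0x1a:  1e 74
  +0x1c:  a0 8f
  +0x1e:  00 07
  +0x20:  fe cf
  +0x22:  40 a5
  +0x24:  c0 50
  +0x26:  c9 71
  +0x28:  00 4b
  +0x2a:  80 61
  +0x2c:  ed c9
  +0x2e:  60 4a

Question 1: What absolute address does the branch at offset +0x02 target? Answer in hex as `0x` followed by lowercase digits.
off 0x02: read 12 18 as little → 0x1812
  opcode bits[15:11]=0x3: bl/J
  imm: (w>>0)&0x7ff=0x12 → $18
  target = base 0x0b86 + off 0x02 + 2 + imm 18 = 0x0b9c

0x0b9c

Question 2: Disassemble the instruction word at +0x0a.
@+0a  little-endian(64 cd) = 0xcd64
  opcode bits[15:11]=0x19: cmpi/RI
  [10:8] rd=5 = h
  [7:0] imm=100 = $100

cmpi h, $100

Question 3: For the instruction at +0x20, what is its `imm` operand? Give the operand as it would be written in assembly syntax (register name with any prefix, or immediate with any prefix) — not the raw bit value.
$254

@+20  little-endian(fe cf) = 0xcffe
  top 5b → 0x19 → cmpi [RI]
  rd: (w>>8)&0x7=0x7 → m
  imm: (w>>0)&0xff=0xfe → $254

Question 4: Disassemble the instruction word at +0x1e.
pop m

off 0x1e: read 00 07 as little → 0x0700
  opcode bits[15:11]=0x0: pop/R
  [10:8] rd=7 = m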